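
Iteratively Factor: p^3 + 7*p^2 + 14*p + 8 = (p + 4)*(p^2 + 3*p + 2) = (p + 1)*(p + 4)*(p + 2)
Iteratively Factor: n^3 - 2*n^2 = (n)*(n^2 - 2*n) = n*(n - 2)*(n)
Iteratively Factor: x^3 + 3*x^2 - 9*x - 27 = (x + 3)*(x^2 - 9) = (x + 3)^2*(x - 3)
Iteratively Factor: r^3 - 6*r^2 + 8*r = (r - 4)*(r^2 - 2*r) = (r - 4)*(r - 2)*(r)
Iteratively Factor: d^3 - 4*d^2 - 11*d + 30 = (d - 5)*(d^2 + d - 6) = (d - 5)*(d - 2)*(d + 3)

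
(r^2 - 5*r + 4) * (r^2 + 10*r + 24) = r^4 + 5*r^3 - 22*r^2 - 80*r + 96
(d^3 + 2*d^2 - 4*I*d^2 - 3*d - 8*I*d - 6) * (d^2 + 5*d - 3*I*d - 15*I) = d^5 + 7*d^4 - 7*I*d^4 - 5*d^3 - 49*I*d^3 - 105*d^2 - 61*I*d^2 - 150*d + 63*I*d + 90*I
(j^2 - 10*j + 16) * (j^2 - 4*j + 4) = j^4 - 14*j^3 + 60*j^2 - 104*j + 64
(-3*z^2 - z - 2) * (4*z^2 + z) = -12*z^4 - 7*z^3 - 9*z^2 - 2*z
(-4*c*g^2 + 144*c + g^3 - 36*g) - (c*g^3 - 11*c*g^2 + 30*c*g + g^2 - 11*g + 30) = -c*g^3 + 7*c*g^2 - 30*c*g + 144*c + g^3 - g^2 - 25*g - 30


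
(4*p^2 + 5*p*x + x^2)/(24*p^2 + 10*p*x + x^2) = (p + x)/(6*p + x)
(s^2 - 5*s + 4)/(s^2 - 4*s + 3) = (s - 4)/(s - 3)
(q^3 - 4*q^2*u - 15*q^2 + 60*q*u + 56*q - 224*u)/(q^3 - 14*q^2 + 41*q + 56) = (q - 4*u)/(q + 1)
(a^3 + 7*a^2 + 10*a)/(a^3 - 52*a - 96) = a*(a + 5)/(a^2 - 2*a - 48)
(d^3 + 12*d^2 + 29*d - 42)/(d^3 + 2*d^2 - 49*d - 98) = (d^2 + 5*d - 6)/(d^2 - 5*d - 14)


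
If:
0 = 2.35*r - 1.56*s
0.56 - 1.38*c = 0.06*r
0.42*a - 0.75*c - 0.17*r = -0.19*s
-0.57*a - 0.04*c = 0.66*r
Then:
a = 1.06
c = 0.45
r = -0.94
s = -1.42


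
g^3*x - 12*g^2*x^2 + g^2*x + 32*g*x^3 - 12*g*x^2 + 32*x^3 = (g - 8*x)*(g - 4*x)*(g*x + x)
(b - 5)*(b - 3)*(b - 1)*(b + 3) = b^4 - 6*b^3 - 4*b^2 + 54*b - 45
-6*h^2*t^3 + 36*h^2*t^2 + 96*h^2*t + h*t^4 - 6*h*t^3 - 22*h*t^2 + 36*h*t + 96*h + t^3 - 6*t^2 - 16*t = (-6*h + t)*(t - 8)*(t + 2)*(h*t + 1)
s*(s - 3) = s^2 - 3*s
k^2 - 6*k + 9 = (k - 3)^2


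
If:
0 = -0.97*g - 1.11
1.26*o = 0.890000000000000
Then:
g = -1.14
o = 0.71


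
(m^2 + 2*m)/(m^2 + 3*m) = (m + 2)/(m + 3)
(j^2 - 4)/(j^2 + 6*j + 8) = (j - 2)/(j + 4)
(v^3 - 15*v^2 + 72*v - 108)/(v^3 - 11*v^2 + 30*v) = (v^2 - 9*v + 18)/(v*(v - 5))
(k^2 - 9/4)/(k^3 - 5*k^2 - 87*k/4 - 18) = (2*k - 3)/(2*k^2 - 13*k - 24)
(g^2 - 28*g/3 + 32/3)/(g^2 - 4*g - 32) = (g - 4/3)/(g + 4)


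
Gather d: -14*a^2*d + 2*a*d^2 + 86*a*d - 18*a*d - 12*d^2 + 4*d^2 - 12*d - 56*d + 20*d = d^2*(2*a - 8) + d*(-14*a^2 + 68*a - 48)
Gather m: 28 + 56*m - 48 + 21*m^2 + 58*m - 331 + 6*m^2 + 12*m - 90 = 27*m^2 + 126*m - 441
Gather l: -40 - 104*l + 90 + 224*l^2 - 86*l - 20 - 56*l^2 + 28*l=168*l^2 - 162*l + 30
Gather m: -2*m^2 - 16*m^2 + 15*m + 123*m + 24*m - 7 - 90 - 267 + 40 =-18*m^2 + 162*m - 324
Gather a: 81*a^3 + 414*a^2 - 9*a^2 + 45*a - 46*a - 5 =81*a^3 + 405*a^2 - a - 5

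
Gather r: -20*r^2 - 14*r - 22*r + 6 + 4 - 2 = -20*r^2 - 36*r + 8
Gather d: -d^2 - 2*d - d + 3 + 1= -d^2 - 3*d + 4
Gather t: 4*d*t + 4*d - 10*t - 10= 4*d + t*(4*d - 10) - 10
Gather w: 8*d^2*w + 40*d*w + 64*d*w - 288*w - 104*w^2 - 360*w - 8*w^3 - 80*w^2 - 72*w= -8*w^3 - 184*w^2 + w*(8*d^2 + 104*d - 720)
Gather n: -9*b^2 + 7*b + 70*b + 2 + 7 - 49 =-9*b^2 + 77*b - 40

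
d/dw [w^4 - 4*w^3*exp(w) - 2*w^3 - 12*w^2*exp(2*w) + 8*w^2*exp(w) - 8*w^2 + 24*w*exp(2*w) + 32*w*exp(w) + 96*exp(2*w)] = -4*w^3*exp(w) + 4*w^3 - 24*w^2*exp(2*w) - 4*w^2*exp(w) - 6*w^2 + 24*w*exp(2*w) + 48*w*exp(w) - 16*w + 216*exp(2*w) + 32*exp(w)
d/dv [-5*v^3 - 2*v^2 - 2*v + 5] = -15*v^2 - 4*v - 2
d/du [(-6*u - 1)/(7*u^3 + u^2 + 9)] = (-42*u^3 - 6*u^2 + u*(6*u + 1)*(21*u + 2) - 54)/(7*u^3 + u^2 + 9)^2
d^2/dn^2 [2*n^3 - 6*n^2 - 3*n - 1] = 12*n - 12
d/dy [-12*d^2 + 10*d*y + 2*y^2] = 10*d + 4*y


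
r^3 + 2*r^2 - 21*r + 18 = (r - 3)*(r - 1)*(r + 6)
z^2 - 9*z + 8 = (z - 8)*(z - 1)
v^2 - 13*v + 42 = (v - 7)*(v - 6)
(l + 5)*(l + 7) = l^2 + 12*l + 35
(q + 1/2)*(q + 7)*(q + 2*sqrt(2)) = q^3 + 2*sqrt(2)*q^2 + 15*q^2/2 + 7*q/2 + 15*sqrt(2)*q + 7*sqrt(2)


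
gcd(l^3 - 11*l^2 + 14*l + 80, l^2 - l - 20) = l - 5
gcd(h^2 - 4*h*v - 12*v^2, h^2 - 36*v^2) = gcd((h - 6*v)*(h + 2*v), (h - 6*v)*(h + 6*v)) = -h + 6*v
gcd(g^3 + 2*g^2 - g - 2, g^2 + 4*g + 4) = g + 2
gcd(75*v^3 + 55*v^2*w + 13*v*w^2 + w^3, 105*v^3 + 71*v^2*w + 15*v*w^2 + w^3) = 15*v^2 + 8*v*w + w^2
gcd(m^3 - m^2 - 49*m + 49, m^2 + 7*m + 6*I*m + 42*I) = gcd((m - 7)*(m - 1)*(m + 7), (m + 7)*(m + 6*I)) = m + 7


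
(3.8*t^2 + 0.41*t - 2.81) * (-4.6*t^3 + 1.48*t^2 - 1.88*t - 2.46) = -17.48*t^5 + 3.738*t^4 + 6.3888*t^3 - 14.2776*t^2 + 4.2742*t + 6.9126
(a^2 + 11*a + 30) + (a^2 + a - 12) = 2*a^2 + 12*a + 18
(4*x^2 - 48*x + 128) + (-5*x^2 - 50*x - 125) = -x^2 - 98*x + 3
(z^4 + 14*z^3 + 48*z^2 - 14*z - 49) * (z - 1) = z^5 + 13*z^4 + 34*z^3 - 62*z^2 - 35*z + 49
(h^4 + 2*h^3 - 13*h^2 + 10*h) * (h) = h^5 + 2*h^4 - 13*h^3 + 10*h^2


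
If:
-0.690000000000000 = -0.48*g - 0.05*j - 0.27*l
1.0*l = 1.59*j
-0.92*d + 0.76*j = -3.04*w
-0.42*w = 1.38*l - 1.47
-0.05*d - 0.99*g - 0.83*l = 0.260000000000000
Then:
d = -64.18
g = -3.16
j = 4.61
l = 7.33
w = -20.58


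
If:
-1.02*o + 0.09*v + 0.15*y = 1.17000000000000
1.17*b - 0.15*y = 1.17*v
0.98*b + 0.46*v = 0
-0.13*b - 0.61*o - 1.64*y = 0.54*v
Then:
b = 0.02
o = -1.09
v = -0.04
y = 0.42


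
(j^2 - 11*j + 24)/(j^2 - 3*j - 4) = (-j^2 + 11*j - 24)/(-j^2 + 3*j + 4)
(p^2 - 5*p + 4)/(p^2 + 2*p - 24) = (p - 1)/(p + 6)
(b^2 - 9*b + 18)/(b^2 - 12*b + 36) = (b - 3)/(b - 6)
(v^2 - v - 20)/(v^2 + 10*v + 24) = (v - 5)/(v + 6)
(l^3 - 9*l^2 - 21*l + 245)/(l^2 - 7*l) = l - 2 - 35/l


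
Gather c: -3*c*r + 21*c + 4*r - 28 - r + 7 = c*(21 - 3*r) + 3*r - 21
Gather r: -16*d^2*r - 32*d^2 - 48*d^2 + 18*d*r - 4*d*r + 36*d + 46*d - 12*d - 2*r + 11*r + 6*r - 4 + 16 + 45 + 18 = -80*d^2 + 70*d + r*(-16*d^2 + 14*d + 15) + 75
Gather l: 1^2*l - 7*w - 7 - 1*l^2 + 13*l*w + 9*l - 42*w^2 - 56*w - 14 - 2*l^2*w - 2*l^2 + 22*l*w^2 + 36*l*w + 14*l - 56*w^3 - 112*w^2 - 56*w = l^2*(-2*w - 3) + l*(22*w^2 + 49*w + 24) - 56*w^3 - 154*w^2 - 119*w - 21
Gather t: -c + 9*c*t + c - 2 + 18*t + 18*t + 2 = t*(9*c + 36)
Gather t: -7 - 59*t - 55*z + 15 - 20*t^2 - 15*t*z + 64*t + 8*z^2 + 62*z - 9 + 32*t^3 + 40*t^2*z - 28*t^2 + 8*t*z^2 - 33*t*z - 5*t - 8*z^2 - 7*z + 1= 32*t^3 + t^2*(40*z - 48) + t*(8*z^2 - 48*z)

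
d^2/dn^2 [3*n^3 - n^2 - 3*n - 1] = 18*n - 2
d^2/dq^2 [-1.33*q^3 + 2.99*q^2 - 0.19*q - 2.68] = 5.98 - 7.98*q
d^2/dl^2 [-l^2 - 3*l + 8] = -2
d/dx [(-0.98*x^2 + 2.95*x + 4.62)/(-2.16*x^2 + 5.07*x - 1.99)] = (1.4034*x^2 + 23.8588*x - 29.2939)/(4.6656*x^4 - 21.9024*x^3 + 34.3017*x^2 - 20.1786*x + 3.9601)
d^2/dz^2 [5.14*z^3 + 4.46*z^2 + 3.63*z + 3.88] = 30.84*z + 8.92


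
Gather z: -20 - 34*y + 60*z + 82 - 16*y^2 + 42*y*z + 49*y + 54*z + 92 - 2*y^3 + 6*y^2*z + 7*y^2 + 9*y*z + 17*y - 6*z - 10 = -2*y^3 - 9*y^2 + 32*y + z*(6*y^2 + 51*y + 108) + 144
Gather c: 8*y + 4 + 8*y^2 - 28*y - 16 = 8*y^2 - 20*y - 12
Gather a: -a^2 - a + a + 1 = 1 - a^2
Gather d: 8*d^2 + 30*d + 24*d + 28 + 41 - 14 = 8*d^2 + 54*d + 55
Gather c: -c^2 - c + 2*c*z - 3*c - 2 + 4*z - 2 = -c^2 + c*(2*z - 4) + 4*z - 4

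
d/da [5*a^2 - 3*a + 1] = 10*a - 3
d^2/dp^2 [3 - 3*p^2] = -6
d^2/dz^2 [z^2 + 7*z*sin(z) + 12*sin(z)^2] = -7*z*sin(z) - 48*sin(z)^2 + 14*cos(z) + 26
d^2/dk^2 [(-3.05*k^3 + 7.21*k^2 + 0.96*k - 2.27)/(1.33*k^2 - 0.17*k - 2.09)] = (7.105427357601e-15*k^5 - 2.8421709430404e-14*k^4 - 10.47581*k^3 + 89.655414*k^2 - 60.845676*k + 49.554782)/(2.352637*k^6 - 0.902139*k^5 - 10.975692*k^4 + 2.830381*k^3 + 17.247516*k^2 - 2.227731*k - 9.129329)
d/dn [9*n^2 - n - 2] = 18*n - 1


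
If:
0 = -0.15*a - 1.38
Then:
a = -9.20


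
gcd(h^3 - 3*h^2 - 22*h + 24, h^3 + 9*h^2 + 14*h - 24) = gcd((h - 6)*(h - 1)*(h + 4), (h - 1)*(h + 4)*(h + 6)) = h^2 + 3*h - 4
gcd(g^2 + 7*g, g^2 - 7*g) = g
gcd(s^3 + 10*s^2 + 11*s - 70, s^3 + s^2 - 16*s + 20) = s^2 + 3*s - 10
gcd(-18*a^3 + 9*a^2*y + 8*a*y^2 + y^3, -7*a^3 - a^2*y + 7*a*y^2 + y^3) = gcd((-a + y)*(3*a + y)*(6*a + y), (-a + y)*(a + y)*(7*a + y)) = -a + y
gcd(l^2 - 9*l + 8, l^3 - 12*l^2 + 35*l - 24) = l^2 - 9*l + 8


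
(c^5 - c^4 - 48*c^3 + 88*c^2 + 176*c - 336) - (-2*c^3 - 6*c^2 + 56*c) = c^5 - c^4 - 46*c^3 + 94*c^2 + 120*c - 336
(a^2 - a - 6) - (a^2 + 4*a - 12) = 6 - 5*a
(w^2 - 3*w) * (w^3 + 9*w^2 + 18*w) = w^5 + 6*w^4 - 9*w^3 - 54*w^2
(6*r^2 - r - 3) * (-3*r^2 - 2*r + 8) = -18*r^4 - 9*r^3 + 59*r^2 - 2*r - 24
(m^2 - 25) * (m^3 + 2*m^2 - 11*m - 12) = m^5 + 2*m^4 - 36*m^3 - 62*m^2 + 275*m + 300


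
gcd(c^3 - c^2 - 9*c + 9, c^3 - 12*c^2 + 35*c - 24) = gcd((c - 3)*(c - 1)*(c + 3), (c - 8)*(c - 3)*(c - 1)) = c^2 - 4*c + 3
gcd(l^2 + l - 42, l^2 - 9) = 1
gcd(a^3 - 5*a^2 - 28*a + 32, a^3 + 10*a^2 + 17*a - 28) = a^2 + 3*a - 4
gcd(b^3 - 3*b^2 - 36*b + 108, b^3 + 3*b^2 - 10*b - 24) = b - 3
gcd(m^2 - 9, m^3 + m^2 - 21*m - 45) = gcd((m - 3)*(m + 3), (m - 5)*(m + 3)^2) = m + 3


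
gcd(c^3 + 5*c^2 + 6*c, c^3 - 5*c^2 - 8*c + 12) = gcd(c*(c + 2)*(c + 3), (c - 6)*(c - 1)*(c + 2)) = c + 2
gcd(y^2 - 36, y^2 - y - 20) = 1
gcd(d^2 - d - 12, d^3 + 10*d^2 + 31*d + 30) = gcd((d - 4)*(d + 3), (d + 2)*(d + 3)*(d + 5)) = d + 3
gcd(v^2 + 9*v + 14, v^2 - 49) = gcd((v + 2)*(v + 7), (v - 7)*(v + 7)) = v + 7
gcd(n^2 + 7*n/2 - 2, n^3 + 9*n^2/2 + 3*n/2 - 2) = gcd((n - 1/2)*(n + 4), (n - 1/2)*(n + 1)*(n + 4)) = n^2 + 7*n/2 - 2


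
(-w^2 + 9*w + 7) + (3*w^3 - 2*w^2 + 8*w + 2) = 3*w^3 - 3*w^2 + 17*w + 9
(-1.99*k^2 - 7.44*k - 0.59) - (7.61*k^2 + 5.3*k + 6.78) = -9.6*k^2 - 12.74*k - 7.37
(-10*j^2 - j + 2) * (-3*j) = 30*j^3 + 3*j^2 - 6*j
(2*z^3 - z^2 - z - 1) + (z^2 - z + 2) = 2*z^3 - 2*z + 1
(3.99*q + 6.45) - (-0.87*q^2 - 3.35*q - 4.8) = 0.87*q^2 + 7.34*q + 11.25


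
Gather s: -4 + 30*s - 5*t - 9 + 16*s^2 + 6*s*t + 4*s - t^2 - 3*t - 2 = 16*s^2 + s*(6*t + 34) - t^2 - 8*t - 15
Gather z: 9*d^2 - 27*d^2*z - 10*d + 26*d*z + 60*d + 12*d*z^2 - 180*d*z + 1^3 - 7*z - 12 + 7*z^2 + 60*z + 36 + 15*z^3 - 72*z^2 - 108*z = 9*d^2 + 50*d + 15*z^3 + z^2*(12*d - 65) + z*(-27*d^2 - 154*d - 55) + 25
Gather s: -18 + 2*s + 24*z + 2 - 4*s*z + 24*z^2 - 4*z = s*(2 - 4*z) + 24*z^2 + 20*z - 16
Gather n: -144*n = -144*n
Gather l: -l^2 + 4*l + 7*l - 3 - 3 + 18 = -l^2 + 11*l + 12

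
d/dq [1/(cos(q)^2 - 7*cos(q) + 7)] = (2*cos(q) - 7)*sin(q)/(cos(q)^2 - 7*cos(q) + 7)^2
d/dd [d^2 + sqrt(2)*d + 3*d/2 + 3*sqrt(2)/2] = 2*d + sqrt(2) + 3/2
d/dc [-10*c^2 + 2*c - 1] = 2 - 20*c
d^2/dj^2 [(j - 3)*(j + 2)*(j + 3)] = 6*j + 4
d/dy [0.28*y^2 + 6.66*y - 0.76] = 0.56*y + 6.66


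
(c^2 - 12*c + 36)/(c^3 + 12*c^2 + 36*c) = (c^2 - 12*c + 36)/(c*(c^2 + 12*c + 36))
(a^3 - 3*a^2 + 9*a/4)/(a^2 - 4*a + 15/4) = a*(2*a - 3)/(2*a - 5)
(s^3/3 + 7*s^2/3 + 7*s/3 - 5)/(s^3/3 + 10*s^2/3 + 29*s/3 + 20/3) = (s^2 + 2*s - 3)/(s^2 + 5*s + 4)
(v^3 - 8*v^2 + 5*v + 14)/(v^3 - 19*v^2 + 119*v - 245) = (v^2 - v - 2)/(v^2 - 12*v + 35)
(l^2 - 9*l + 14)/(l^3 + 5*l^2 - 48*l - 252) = (l - 2)/(l^2 + 12*l + 36)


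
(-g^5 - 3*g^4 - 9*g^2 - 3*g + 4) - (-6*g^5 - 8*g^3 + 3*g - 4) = 5*g^5 - 3*g^4 + 8*g^3 - 9*g^2 - 6*g + 8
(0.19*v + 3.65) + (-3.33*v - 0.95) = 2.7 - 3.14*v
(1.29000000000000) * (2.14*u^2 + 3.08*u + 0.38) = 2.7606*u^2 + 3.9732*u + 0.4902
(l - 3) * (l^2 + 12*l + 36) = l^3 + 9*l^2 - 108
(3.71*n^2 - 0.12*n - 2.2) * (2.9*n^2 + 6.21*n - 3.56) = 10.759*n^4 + 22.6911*n^3 - 20.3328*n^2 - 13.2348*n + 7.832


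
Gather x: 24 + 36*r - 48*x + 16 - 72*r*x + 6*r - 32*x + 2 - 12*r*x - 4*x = 42*r + x*(-84*r - 84) + 42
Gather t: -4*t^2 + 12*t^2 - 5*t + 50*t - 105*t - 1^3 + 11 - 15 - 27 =8*t^2 - 60*t - 32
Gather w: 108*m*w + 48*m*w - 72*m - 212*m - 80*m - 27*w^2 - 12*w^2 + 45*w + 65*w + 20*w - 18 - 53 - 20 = -364*m - 39*w^2 + w*(156*m + 130) - 91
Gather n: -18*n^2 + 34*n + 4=-18*n^2 + 34*n + 4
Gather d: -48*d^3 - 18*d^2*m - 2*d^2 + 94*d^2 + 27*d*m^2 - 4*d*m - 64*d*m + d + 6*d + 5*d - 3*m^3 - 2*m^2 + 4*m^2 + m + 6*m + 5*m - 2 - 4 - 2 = -48*d^3 + d^2*(92 - 18*m) + d*(27*m^2 - 68*m + 12) - 3*m^3 + 2*m^2 + 12*m - 8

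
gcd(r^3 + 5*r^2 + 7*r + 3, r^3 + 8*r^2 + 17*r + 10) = r + 1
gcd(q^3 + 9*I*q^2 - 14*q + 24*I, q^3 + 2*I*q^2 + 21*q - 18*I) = q^2 + 5*I*q + 6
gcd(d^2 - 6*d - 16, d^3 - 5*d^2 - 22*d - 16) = d^2 - 6*d - 16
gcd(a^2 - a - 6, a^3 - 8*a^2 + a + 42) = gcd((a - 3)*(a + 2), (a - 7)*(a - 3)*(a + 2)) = a^2 - a - 6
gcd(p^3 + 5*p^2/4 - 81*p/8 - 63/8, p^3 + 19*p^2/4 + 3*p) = p + 3/4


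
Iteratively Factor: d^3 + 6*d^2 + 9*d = (d)*(d^2 + 6*d + 9) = d*(d + 3)*(d + 3)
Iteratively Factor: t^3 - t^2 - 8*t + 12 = (t - 2)*(t^2 + t - 6) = (t - 2)^2*(t + 3)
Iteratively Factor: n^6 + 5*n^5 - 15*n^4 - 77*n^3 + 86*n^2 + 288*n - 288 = (n - 3)*(n^5 + 8*n^4 + 9*n^3 - 50*n^2 - 64*n + 96) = (n - 3)*(n + 4)*(n^4 + 4*n^3 - 7*n^2 - 22*n + 24) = (n - 3)*(n + 3)*(n + 4)*(n^3 + n^2 - 10*n + 8) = (n - 3)*(n + 3)*(n + 4)^2*(n^2 - 3*n + 2) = (n - 3)*(n - 1)*(n + 3)*(n + 4)^2*(n - 2)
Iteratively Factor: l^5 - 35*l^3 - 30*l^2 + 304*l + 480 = (l + 2)*(l^4 - 2*l^3 - 31*l^2 + 32*l + 240) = (l - 5)*(l + 2)*(l^3 + 3*l^2 - 16*l - 48) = (l - 5)*(l - 4)*(l + 2)*(l^2 + 7*l + 12) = (l - 5)*(l - 4)*(l + 2)*(l + 4)*(l + 3)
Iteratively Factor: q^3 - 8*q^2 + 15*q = (q)*(q^2 - 8*q + 15) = q*(q - 3)*(q - 5)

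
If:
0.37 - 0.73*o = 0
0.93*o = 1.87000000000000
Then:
No Solution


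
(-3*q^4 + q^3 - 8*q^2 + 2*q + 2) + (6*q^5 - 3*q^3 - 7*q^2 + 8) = 6*q^5 - 3*q^4 - 2*q^3 - 15*q^2 + 2*q + 10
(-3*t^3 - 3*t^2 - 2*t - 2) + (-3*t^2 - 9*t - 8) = -3*t^3 - 6*t^2 - 11*t - 10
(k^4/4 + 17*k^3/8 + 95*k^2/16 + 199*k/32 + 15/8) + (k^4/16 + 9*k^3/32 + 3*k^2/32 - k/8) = 5*k^4/16 + 77*k^3/32 + 193*k^2/32 + 195*k/32 + 15/8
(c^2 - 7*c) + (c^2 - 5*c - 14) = 2*c^2 - 12*c - 14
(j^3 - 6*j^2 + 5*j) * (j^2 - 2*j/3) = j^5 - 20*j^4/3 + 9*j^3 - 10*j^2/3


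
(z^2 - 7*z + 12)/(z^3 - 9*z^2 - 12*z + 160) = (z^2 - 7*z + 12)/(z^3 - 9*z^2 - 12*z + 160)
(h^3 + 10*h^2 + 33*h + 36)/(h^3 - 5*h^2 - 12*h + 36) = (h^2 + 7*h + 12)/(h^2 - 8*h + 12)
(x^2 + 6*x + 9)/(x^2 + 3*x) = (x + 3)/x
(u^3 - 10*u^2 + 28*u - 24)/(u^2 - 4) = (u^2 - 8*u + 12)/(u + 2)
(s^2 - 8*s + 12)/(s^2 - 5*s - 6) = (s - 2)/(s + 1)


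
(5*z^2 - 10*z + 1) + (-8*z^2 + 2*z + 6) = -3*z^2 - 8*z + 7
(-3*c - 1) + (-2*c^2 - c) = -2*c^2 - 4*c - 1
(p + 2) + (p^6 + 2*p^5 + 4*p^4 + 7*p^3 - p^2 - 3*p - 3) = p^6 + 2*p^5 + 4*p^4 + 7*p^3 - p^2 - 2*p - 1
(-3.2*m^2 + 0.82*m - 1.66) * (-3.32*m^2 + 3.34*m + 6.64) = 10.624*m^4 - 13.4104*m^3 - 12.998*m^2 - 0.0996000000000006*m - 11.0224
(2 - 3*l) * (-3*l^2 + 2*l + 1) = 9*l^3 - 12*l^2 + l + 2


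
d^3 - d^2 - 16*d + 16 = (d - 4)*(d - 1)*(d + 4)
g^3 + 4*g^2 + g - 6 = (g - 1)*(g + 2)*(g + 3)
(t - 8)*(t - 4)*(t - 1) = t^3 - 13*t^2 + 44*t - 32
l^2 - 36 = (l - 6)*(l + 6)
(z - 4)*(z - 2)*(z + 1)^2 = z^4 - 4*z^3 - 3*z^2 + 10*z + 8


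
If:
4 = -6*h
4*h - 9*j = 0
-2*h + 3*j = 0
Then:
No Solution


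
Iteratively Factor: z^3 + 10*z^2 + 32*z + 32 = (z + 4)*(z^2 + 6*z + 8) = (z + 2)*(z + 4)*(z + 4)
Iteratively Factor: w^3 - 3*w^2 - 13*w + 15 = (w - 5)*(w^2 + 2*w - 3) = (w - 5)*(w - 1)*(w + 3)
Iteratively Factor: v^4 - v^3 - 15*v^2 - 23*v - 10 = (v + 1)*(v^3 - 2*v^2 - 13*v - 10) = (v + 1)^2*(v^2 - 3*v - 10) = (v - 5)*(v + 1)^2*(v + 2)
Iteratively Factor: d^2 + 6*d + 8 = (d + 2)*(d + 4)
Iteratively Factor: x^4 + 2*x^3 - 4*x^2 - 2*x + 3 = (x + 1)*(x^3 + x^2 - 5*x + 3) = (x + 1)*(x + 3)*(x^2 - 2*x + 1) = (x - 1)*(x + 1)*(x + 3)*(x - 1)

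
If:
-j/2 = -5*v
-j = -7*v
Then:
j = 0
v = 0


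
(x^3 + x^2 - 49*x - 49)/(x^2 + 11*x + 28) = (x^2 - 6*x - 7)/(x + 4)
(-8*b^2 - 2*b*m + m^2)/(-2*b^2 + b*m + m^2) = (4*b - m)/(b - m)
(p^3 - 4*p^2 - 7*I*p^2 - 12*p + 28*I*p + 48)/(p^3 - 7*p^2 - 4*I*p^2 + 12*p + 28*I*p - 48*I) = (p - 3*I)/(p - 3)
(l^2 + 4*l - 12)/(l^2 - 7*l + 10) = (l + 6)/(l - 5)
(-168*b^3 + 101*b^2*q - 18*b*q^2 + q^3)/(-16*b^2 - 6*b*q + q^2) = (21*b^2 - 10*b*q + q^2)/(2*b + q)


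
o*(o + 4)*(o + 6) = o^3 + 10*o^2 + 24*o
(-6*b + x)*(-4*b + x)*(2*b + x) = 48*b^3 + 4*b^2*x - 8*b*x^2 + x^3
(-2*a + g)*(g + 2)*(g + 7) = -2*a*g^2 - 18*a*g - 28*a + g^3 + 9*g^2 + 14*g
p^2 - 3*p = p*(p - 3)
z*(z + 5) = z^2 + 5*z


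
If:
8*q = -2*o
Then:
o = -4*q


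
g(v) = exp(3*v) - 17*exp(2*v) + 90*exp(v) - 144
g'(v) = 3*exp(3*v) - 34*exp(2*v) + 90*exp(v)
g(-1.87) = -130.53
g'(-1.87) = 13.07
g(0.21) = -56.96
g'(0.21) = 64.92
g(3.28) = 9010.92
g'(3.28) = 34687.73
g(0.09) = -64.57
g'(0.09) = 61.70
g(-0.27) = -84.76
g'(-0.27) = 50.23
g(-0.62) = -100.35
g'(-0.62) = 39.04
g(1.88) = -2.85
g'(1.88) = -26.04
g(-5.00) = -143.39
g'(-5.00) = 0.60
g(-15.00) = -144.00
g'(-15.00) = 0.00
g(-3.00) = -139.56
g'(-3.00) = 4.40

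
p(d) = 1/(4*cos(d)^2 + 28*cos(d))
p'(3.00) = 0.01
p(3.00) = -0.04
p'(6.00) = -0.01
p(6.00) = 0.03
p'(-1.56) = -306.39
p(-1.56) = 3.30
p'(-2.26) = -0.07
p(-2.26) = -0.06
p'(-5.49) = 0.05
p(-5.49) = 0.05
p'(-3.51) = 0.01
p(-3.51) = -0.04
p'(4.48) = -0.65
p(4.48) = -0.16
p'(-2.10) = -0.12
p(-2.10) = -0.08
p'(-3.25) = 0.00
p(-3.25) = -0.04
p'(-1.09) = -0.15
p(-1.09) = 0.07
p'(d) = (8*sin(d)*cos(d) + 28*sin(d))/(4*cos(d)^2 + 28*cos(d))^2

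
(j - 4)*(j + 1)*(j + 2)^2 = j^4 + j^3 - 12*j^2 - 28*j - 16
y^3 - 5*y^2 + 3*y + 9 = (y - 3)^2*(y + 1)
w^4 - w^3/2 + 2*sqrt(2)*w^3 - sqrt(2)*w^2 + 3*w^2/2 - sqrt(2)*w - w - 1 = (w - 1)*(w + 1/2)*(w + sqrt(2))^2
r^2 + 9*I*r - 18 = (r + 3*I)*(r + 6*I)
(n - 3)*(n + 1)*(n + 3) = n^3 + n^2 - 9*n - 9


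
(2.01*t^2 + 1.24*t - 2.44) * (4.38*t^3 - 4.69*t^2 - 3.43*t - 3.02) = 8.8038*t^5 - 3.9957*t^4 - 23.3971*t^3 + 1.1202*t^2 + 4.6244*t + 7.3688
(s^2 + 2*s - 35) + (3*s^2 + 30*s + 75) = 4*s^2 + 32*s + 40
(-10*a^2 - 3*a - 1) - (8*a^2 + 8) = -18*a^2 - 3*a - 9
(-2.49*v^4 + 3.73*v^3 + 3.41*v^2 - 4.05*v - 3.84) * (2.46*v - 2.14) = -6.1254*v^5 + 14.5044*v^4 + 0.4064*v^3 - 17.2604*v^2 - 0.779399999999999*v + 8.2176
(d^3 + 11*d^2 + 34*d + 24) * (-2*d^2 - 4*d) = -2*d^5 - 26*d^4 - 112*d^3 - 184*d^2 - 96*d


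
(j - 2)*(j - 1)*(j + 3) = j^3 - 7*j + 6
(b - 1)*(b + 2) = b^2 + b - 2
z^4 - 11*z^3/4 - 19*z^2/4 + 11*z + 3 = (z - 3)*(z - 2)*(z + 1/4)*(z + 2)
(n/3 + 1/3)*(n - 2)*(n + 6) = n^3/3 + 5*n^2/3 - 8*n/3 - 4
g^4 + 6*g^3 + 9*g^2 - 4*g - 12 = (g - 1)*(g + 2)^2*(g + 3)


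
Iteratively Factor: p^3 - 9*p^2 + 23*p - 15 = (p - 5)*(p^2 - 4*p + 3) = (p - 5)*(p - 1)*(p - 3)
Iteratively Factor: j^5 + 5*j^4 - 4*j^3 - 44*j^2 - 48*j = (j + 2)*(j^4 + 3*j^3 - 10*j^2 - 24*j) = (j + 2)*(j + 4)*(j^3 - j^2 - 6*j) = (j - 3)*(j + 2)*(j + 4)*(j^2 + 2*j) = j*(j - 3)*(j + 2)*(j + 4)*(j + 2)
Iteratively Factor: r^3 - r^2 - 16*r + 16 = (r - 1)*(r^2 - 16) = (r - 1)*(r + 4)*(r - 4)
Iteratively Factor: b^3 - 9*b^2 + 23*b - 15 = (b - 5)*(b^2 - 4*b + 3) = (b - 5)*(b - 1)*(b - 3)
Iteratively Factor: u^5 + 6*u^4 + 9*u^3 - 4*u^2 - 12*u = (u)*(u^4 + 6*u^3 + 9*u^2 - 4*u - 12) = u*(u + 3)*(u^3 + 3*u^2 - 4) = u*(u + 2)*(u + 3)*(u^2 + u - 2) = u*(u + 2)^2*(u + 3)*(u - 1)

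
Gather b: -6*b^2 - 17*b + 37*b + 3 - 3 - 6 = -6*b^2 + 20*b - 6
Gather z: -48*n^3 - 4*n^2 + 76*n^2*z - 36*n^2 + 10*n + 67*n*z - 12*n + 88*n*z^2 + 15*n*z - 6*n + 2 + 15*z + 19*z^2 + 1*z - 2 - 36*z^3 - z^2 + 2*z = -48*n^3 - 40*n^2 - 8*n - 36*z^3 + z^2*(88*n + 18) + z*(76*n^2 + 82*n + 18)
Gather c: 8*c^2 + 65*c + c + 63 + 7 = 8*c^2 + 66*c + 70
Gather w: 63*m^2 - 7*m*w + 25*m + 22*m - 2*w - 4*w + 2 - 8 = 63*m^2 + 47*m + w*(-7*m - 6) - 6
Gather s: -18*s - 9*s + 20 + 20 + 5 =45 - 27*s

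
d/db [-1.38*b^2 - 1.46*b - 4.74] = -2.76*b - 1.46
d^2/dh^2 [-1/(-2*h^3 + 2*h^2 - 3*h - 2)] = 2*(2*(1 - 3*h)*(2*h^3 - 2*h^2 + 3*h + 2) + (6*h^2 - 4*h + 3)^2)/(2*h^3 - 2*h^2 + 3*h + 2)^3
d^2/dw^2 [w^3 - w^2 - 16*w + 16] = 6*w - 2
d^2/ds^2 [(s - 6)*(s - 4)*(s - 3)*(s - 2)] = 12*s^2 - 90*s + 160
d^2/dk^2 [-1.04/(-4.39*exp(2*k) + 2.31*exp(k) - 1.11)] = ((2.4024 - 18.2624*exp(k))*(4.39*exp(2*k) - 2.31*exp(k) + 1.11) + 1.04*(8.78*exp(k) - 2.31)*(17.56*exp(k) - 4.62)*exp(k))*exp(k)/(4.39*exp(2*k) - 2.31*exp(k) + 1.11)^3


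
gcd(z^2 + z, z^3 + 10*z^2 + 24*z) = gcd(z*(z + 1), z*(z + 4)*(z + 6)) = z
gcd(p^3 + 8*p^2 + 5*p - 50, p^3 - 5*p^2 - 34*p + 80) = p^2 + 3*p - 10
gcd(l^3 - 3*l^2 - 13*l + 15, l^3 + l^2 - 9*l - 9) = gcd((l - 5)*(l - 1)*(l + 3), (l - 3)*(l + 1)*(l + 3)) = l + 3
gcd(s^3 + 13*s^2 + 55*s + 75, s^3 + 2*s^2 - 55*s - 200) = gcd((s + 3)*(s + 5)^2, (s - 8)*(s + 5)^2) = s^2 + 10*s + 25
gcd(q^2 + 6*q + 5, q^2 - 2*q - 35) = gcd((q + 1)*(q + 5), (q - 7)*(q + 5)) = q + 5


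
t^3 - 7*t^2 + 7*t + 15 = (t - 5)*(t - 3)*(t + 1)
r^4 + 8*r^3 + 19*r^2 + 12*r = r*(r + 1)*(r + 3)*(r + 4)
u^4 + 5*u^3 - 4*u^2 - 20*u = u*(u - 2)*(u + 2)*(u + 5)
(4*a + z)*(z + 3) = 4*a*z + 12*a + z^2 + 3*z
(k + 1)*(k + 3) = k^2 + 4*k + 3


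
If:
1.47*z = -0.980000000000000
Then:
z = -0.67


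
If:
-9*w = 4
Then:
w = -4/9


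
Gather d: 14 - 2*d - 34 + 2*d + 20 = 0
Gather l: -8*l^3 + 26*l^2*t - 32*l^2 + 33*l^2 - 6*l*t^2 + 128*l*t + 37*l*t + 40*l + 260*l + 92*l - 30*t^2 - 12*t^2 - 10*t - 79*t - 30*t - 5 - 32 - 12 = -8*l^3 + l^2*(26*t + 1) + l*(-6*t^2 + 165*t + 392) - 42*t^2 - 119*t - 49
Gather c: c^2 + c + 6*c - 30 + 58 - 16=c^2 + 7*c + 12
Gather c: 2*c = 2*c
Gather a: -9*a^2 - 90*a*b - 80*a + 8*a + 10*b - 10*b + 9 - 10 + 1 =-9*a^2 + a*(-90*b - 72)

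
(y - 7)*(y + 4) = y^2 - 3*y - 28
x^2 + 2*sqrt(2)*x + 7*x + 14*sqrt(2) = (x + 7)*(x + 2*sqrt(2))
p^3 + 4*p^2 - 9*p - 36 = (p - 3)*(p + 3)*(p + 4)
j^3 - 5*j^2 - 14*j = j*(j - 7)*(j + 2)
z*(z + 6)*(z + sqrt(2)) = z^3 + sqrt(2)*z^2 + 6*z^2 + 6*sqrt(2)*z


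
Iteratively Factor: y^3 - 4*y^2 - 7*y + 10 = (y + 2)*(y^2 - 6*y + 5) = (y - 5)*(y + 2)*(y - 1)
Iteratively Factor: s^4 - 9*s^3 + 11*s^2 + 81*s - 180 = (s + 3)*(s^3 - 12*s^2 + 47*s - 60) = (s - 5)*(s + 3)*(s^2 - 7*s + 12) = (s - 5)*(s - 4)*(s + 3)*(s - 3)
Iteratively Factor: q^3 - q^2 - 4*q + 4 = (q - 1)*(q^2 - 4) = (q - 2)*(q - 1)*(q + 2)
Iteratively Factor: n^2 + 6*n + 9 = (n + 3)*(n + 3)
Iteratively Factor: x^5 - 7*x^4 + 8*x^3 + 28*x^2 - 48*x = (x - 2)*(x^4 - 5*x^3 - 2*x^2 + 24*x) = (x - 3)*(x - 2)*(x^3 - 2*x^2 - 8*x) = (x - 4)*(x - 3)*(x - 2)*(x^2 + 2*x) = (x - 4)*(x - 3)*(x - 2)*(x + 2)*(x)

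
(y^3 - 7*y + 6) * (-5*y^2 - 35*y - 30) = -5*y^5 - 35*y^4 + 5*y^3 + 215*y^2 - 180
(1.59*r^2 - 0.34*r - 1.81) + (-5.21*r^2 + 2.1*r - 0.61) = -3.62*r^2 + 1.76*r - 2.42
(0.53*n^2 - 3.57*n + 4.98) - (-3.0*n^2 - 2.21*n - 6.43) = 3.53*n^2 - 1.36*n + 11.41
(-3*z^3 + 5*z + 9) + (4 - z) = -3*z^3 + 4*z + 13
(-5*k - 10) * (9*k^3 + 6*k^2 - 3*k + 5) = -45*k^4 - 120*k^3 - 45*k^2 + 5*k - 50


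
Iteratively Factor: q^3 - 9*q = (q)*(q^2 - 9) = q*(q + 3)*(q - 3)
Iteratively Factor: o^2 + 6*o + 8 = (o + 4)*(o + 2)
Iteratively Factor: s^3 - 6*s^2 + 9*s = (s - 3)*(s^2 - 3*s) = s*(s - 3)*(s - 3)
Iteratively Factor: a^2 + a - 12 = (a + 4)*(a - 3)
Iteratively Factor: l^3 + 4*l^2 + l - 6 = (l + 2)*(l^2 + 2*l - 3) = (l - 1)*(l + 2)*(l + 3)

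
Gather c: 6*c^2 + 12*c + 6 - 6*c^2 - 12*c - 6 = 0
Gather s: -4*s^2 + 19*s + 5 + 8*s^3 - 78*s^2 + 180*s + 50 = 8*s^3 - 82*s^2 + 199*s + 55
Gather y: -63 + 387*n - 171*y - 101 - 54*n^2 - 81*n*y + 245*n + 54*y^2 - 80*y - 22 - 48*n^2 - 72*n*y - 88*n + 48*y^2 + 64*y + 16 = -102*n^2 + 544*n + 102*y^2 + y*(-153*n - 187) - 170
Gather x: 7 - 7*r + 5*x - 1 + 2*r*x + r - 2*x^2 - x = -6*r - 2*x^2 + x*(2*r + 4) + 6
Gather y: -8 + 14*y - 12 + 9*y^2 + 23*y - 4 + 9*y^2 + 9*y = 18*y^2 + 46*y - 24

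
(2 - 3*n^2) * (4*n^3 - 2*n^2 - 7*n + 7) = -12*n^5 + 6*n^4 + 29*n^3 - 25*n^2 - 14*n + 14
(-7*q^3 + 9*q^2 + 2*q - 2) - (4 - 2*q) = -7*q^3 + 9*q^2 + 4*q - 6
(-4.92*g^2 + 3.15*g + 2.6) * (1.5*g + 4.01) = -7.38*g^3 - 15.0042*g^2 + 16.5315*g + 10.426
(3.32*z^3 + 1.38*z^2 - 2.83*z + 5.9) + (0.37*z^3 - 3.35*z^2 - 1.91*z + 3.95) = 3.69*z^3 - 1.97*z^2 - 4.74*z + 9.85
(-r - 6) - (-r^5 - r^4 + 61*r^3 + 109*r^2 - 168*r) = r^5 + r^4 - 61*r^3 - 109*r^2 + 167*r - 6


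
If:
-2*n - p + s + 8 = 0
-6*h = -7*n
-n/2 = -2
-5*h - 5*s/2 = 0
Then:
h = 14/3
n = 4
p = -28/3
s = -28/3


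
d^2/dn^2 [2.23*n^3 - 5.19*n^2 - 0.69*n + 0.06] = 13.38*n - 10.38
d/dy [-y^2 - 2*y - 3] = -2*y - 2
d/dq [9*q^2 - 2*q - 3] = 18*q - 2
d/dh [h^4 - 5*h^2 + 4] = 4*h^3 - 10*h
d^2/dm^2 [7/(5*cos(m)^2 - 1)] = 70*(-10*sin(m)^4 + 7*sin(m)^2 + 4)/(5*cos(m)^2 - 1)^3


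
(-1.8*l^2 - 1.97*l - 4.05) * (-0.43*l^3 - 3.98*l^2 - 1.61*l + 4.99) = 0.774*l^5 + 8.0111*l^4 + 12.4801*l^3 + 10.3087*l^2 - 3.3098*l - 20.2095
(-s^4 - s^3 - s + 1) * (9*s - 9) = -9*s^5 + 9*s^3 - 9*s^2 + 18*s - 9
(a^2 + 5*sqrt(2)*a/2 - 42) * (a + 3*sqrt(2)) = a^3 + 11*sqrt(2)*a^2/2 - 27*a - 126*sqrt(2)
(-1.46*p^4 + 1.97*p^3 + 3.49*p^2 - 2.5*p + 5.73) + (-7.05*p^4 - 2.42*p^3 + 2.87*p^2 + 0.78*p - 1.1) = -8.51*p^4 - 0.45*p^3 + 6.36*p^2 - 1.72*p + 4.63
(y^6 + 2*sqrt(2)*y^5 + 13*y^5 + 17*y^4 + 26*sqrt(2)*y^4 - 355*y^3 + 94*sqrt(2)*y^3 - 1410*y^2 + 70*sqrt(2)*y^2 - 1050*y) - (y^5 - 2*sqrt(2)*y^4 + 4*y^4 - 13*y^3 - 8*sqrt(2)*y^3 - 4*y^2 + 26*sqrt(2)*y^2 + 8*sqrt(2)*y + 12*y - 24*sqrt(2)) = y^6 + 2*sqrt(2)*y^5 + 12*y^5 + 13*y^4 + 28*sqrt(2)*y^4 - 342*y^3 + 102*sqrt(2)*y^3 - 1406*y^2 + 44*sqrt(2)*y^2 - 1062*y - 8*sqrt(2)*y + 24*sqrt(2)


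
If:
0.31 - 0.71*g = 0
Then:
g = 0.44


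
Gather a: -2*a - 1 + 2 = 1 - 2*a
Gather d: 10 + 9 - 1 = 18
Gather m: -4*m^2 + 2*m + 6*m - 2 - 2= -4*m^2 + 8*m - 4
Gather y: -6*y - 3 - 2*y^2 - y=-2*y^2 - 7*y - 3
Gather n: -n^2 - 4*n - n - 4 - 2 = -n^2 - 5*n - 6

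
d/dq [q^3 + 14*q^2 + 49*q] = 3*q^2 + 28*q + 49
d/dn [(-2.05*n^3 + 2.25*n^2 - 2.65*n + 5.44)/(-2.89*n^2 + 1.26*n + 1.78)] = (5.9245*n^4 - 5.166*n^3 - 15.7705*n^2 + 39.4532*n - 11.5714)/(8.3521*n^4 - 7.2828*n^3 - 8.7008*n^2 + 4.4856*n + 3.1684)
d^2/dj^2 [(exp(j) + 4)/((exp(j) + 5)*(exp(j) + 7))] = (exp(4*j) + 4*exp(3*j) - 66*exp(2*j) - 404*exp(j) - 455)*exp(j)/(exp(6*j) + 36*exp(5*j) + 537*exp(4*j) + 4248*exp(3*j) + 18795*exp(2*j) + 44100*exp(j) + 42875)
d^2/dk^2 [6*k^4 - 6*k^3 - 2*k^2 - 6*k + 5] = 72*k^2 - 36*k - 4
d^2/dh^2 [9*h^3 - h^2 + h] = 54*h - 2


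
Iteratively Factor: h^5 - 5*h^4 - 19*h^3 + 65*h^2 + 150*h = (h + 2)*(h^4 - 7*h^3 - 5*h^2 + 75*h) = (h + 2)*(h + 3)*(h^3 - 10*h^2 + 25*h) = h*(h + 2)*(h + 3)*(h^2 - 10*h + 25) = h*(h - 5)*(h + 2)*(h + 3)*(h - 5)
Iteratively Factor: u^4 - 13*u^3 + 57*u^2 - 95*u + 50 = (u - 5)*(u^3 - 8*u^2 + 17*u - 10) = (u - 5)^2*(u^2 - 3*u + 2) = (u - 5)^2*(u - 2)*(u - 1)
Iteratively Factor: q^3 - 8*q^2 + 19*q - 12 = (q - 4)*(q^2 - 4*q + 3) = (q - 4)*(q - 1)*(q - 3)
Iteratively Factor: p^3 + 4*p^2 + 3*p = (p + 3)*(p^2 + p) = p*(p + 3)*(p + 1)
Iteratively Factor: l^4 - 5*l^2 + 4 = (l + 2)*(l^3 - 2*l^2 - l + 2) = (l + 1)*(l + 2)*(l^2 - 3*l + 2) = (l - 1)*(l + 1)*(l + 2)*(l - 2)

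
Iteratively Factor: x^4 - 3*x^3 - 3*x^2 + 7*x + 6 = (x + 1)*(x^3 - 4*x^2 + x + 6) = (x + 1)^2*(x^2 - 5*x + 6) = (x - 2)*(x + 1)^2*(x - 3)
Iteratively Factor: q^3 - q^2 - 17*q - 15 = (q + 1)*(q^2 - 2*q - 15) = (q + 1)*(q + 3)*(q - 5)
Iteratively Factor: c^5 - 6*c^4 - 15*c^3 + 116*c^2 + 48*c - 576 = (c - 4)*(c^4 - 2*c^3 - 23*c^2 + 24*c + 144) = (c - 4)*(c + 3)*(c^3 - 5*c^2 - 8*c + 48) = (c - 4)^2*(c + 3)*(c^2 - c - 12) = (c - 4)^2*(c + 3)^2*(c - 4)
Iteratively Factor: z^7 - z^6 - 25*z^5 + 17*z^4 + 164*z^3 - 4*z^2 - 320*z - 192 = (z + 1)*(z^6 - 2*z^5 - 23*z^4 + 40*z^3 + 124*z^2 - 128*z - 192) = (z + 1)^2*(z^5 - 3*z^4 - 20*z^3 + 60*z^2 + 64*z - 192) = (z - 2)*(z + 1)^2*(z^4 - z^3 - 22*z^2 + 16*z + 96) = (z - 2)*(z + 1)^2*(z + 4)*(z^3 - 5*z^2 - 2*z + 24) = (z - 4)*(z - 2)*(z + 1)^2*(z + 4)*(z^2 - z - 6) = (z - 4)*(z - 3)*(z - 2)*(z + 1)^2*(z + 4)*(z + 2)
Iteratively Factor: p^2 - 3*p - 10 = (p + 2)*(p - 5)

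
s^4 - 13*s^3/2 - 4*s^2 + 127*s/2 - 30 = (s - 5)*(s - 4)*(s - 1/2)*(s + 3)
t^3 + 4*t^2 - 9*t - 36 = (t - 3)*(t + 3)*(t + 4)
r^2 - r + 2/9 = (r - 2/3)*(r - 1/3)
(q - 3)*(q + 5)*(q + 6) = q^3 + 8*q^2 - 3*q - 90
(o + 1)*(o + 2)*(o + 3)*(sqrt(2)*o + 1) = sqrt(2)*o^4 + o^3 + 6*sqrt(2)*o^3 + 6*o^2 + 11*sqrt(2)*o^2 + 6*sqrt(2)*o + 11*o + 6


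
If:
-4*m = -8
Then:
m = 2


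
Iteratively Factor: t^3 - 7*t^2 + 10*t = (t - 5)*(t^2 - 2*t) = (t - 5)*(t - 2)*(t)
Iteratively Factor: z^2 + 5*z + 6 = (z + 3)*(z + 2)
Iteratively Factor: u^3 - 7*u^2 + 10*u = (u)*(u^2 - 7*u + 10) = u*(u - 2)*(u - 5)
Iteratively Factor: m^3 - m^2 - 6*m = (m + 2)*(m^2 - 3*m) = m*(m + 2)*(m - 3)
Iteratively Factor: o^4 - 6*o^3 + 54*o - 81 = (o - 3)*(o^3 - 3*o^2 - 9*o + 27) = (o - 3)^2*(o^2 - 9) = (o - 3)^3*(o + 3)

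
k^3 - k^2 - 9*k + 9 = (k - 3)*(k - 1)*(k + 3)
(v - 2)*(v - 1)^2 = v^3 - 4*v^2 + 5*v - 2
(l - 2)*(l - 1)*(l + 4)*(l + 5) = l^4 + 6*l^3 - 5*l^2 - 42*l + 40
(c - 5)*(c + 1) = c^2 - 4*c - 5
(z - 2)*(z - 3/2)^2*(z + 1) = z^4 - 4*z^3 + 13*z^2/4 + 15*z/4 - 9/2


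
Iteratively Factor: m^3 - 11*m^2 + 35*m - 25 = (m - 5)*(m^2 - 6*m + 5) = (m - 5)^2*(m - 1)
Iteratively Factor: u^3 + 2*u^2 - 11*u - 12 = (u - 3)*(u^2 + 5*u + 4) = (u - 3)*(u + 1)*(u + 4)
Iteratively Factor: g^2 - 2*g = (g)*(g - 2)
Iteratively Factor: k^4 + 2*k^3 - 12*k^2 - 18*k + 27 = (k - 3)*(k^3 + 5*k^2 + 3*k - 9) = (k - 3)*(k - 1)*(k^2 + 6*k + 9) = (k - 3)*(k - 1)*(k + 3)*(k + 3)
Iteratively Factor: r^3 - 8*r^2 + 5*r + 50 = (r - 5)*(r^2 - 3*r - 10) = (r - 5)*(r + 2)*(r - 5)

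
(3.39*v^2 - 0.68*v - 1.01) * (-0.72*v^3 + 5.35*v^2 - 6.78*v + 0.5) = -2.4408*v^5 + 18.6261*v^4 - 25.895*v^3 + 0.901900000000001*v^2 + 6.5078*v - 0.505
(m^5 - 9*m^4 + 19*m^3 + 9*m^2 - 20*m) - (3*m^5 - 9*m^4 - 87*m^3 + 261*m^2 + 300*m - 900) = -2*m^5 + 106*m^3 - 252*m^2 - 320*m + 900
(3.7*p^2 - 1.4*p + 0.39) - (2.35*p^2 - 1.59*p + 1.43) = 1.35*p^2 + 0.19*p - 1.04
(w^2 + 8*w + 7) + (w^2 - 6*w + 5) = 2*w^2 + 2*w + 12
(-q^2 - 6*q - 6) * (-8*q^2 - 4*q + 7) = 8*q^4 + 52*q^3 + 65*q^2 - 18*q - 42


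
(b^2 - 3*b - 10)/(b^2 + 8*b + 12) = (b - 5)/(b + 6)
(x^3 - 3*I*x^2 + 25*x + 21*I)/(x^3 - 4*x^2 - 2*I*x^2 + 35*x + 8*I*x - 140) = (x^2 + 4*I*x - 3)/(x^2 + x*(-4 + 5*I) - 20*I)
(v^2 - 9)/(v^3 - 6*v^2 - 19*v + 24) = (v - 3)/(v^2 - 9*v + 8)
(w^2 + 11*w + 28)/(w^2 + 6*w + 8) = (w + 7)/(w + 2)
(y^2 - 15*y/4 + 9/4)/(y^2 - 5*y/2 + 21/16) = 4*(y - 3)/(4*y - 7)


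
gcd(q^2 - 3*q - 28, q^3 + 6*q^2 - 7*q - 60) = q + 4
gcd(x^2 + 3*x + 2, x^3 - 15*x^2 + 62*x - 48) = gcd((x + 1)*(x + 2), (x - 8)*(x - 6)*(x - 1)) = 1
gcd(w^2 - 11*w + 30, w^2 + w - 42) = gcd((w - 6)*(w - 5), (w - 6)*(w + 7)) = w - 6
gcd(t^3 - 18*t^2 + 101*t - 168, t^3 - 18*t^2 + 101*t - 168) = t^3 - 18*t^2 + 101*t - 168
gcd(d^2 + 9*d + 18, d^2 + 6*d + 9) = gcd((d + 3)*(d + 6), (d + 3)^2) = d + 3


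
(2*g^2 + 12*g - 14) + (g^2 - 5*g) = 3*g^2 + 7*g - 14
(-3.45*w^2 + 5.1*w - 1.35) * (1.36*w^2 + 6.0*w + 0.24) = -4.692*w^4 - 13.764*w^3 + 27.936*w^2 - 6.876*w - 0.324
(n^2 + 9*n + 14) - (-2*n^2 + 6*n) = 3*n^2 + 3*n + 14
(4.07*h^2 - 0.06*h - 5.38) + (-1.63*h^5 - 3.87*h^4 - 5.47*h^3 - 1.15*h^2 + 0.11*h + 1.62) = -1.63*h^5 - 3.87*h^4 - 5.47*h^3 + 2.92*h^2 + 0.05*h - 3.76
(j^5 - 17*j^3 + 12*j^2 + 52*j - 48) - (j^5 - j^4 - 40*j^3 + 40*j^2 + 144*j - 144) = j^4 + 23*j^3 - 28*j^2 - 92*j + 96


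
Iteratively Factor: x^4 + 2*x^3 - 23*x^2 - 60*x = (x + 3)*(x^3 - x^2 - 20*x) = x*(x + 3)*(x^2 - x - 20) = x*(x + 3)*(x + 4)*(x - 5)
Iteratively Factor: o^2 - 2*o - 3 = (o - 3)*(o + 1)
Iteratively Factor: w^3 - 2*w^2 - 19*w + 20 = (w + 4)*(w^2 - 6*w + 5) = (w - 1)*(w + 4)*(w - 5)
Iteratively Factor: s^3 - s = (s)*(s^2 - 1) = s*(s + 1)*(s - 1)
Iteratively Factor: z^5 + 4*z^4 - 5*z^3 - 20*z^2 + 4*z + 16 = (z + 1)*(z^4 + 3*z^3 - 8*z^2 - 12*z + 16) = (z + 1)*(z + 4)*(z^3 - z^2 - 4*z + 4) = (z - 1)*(z + 1)*(z + 4)*(z^2 - 4) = (z - 2)*(z - 1)*(z + 1)*(z + 4)*(z + 2)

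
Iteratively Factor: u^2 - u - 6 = (u + 2)*(u - 3)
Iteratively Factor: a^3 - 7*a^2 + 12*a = (a)*(a^2 - 7*a + 12) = a*(a - 4)*(a - 3)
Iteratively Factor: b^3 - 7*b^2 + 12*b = (b - 4)*(b^2 - 3*b) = b*(b - 4)*(b - 3)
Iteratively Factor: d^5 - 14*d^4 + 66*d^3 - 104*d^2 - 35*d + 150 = (d + 1)*(d^4 - 15*d^3 + 81*d^2 - 185*d + 150) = (d - 2)*(d + 1)*(d^3 - 13*d^2 + 55*d - 75) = (d - 3)*(d - 2)*(d + 1)*(d^2 - 10*d + 25) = (d - 5)*(d - 3)*(d - 2)*(d + 1)*(d - 5)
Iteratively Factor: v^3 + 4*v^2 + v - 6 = (v - 1)*(v^2 + 5*v + 6) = (v - 1)*(v + 2)*(v + 3)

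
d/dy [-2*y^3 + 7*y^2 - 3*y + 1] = -6*y^2 + 14*y - 3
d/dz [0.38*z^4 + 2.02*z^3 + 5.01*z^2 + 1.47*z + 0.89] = 1.52*z^3 + 6.06*z^2 + 10.02*z + 1.47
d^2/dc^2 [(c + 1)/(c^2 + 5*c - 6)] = 2*((c + 1)*(2*c + 5)^2 - 3*(c + 2)*(c^2 + 5*c - 6))/(c^2 + 5*c - 6)^3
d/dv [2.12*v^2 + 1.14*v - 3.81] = 4.24*v + 1.14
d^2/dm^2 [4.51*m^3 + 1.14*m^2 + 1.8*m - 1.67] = 27.06*m + 2.28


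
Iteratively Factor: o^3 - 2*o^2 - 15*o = (o)*(o^2 - 2*o - 15) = o*(o - 5)*(o + 3)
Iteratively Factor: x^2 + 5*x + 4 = (x + 4)*(x + 1)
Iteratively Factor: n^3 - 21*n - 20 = (n + 1)*(n^2 - n - 20) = (n + 1)*(n + 4)*(n - 5)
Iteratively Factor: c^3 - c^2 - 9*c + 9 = (c - 1)*(c^2 - 9) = (c - 3)*(c - 1)*(c + 3)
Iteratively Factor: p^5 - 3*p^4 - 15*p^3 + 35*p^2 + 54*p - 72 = (p + 2)*(p^4 - 5*p^3 - 5*p^2 + 45*p - 36) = (p - 1)*(p + 2)*(p^3 - 4*p^2 - 9*p + 36) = (p - 3)*(p - 1)*(p + 2)*(p^2 - p - 12) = (p - 4)*(p - 3)*(p - 1)*(p + 2)*(p + 3)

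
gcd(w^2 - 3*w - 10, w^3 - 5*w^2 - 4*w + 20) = w^2 - 3*w - 10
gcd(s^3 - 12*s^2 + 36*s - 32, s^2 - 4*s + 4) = s^2 - 4*s + 4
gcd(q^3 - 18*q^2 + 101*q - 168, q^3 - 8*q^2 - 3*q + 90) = 1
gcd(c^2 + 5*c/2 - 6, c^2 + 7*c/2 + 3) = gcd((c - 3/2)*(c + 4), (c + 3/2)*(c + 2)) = 1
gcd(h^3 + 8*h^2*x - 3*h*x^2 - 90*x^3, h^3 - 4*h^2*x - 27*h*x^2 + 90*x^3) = -h^2 - 2*h*x + 15*x^2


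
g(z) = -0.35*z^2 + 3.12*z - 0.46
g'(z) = 3.12 - 0.7*z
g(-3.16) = -13.81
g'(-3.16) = 5.33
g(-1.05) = -4.12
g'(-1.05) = 3.86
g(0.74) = 1.66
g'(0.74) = 2.60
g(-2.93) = -12.61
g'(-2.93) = 5.17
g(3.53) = 6.19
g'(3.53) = 0.65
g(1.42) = 3.26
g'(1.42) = 2.13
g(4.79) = 6.45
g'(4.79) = -0.23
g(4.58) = 6.49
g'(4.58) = -0.09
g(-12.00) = -88.30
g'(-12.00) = 11.52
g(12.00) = -13.42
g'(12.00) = -5.28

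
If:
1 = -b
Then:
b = -1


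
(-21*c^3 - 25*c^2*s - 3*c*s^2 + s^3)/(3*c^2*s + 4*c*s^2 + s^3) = (-7*c + s)/s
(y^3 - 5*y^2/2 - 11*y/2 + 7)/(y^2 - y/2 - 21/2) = (y^2 + y - 2)/(y + 3)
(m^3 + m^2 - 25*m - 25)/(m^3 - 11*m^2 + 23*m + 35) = (m + 5)/(m - 7)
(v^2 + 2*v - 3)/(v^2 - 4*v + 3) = (v + 3)/(v - 3)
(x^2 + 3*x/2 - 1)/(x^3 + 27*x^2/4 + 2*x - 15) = 2*(2*x - 1)/(4*x^2 + 19*x - 30)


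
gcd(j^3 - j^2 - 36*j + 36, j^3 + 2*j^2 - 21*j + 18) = j^2 + 5*j - 6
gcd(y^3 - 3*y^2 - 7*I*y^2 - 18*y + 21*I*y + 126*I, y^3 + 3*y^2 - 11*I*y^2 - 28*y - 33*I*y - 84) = y^2 + y*(3 - 7*I) - 21*I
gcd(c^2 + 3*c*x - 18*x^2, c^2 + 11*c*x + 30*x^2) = c + 6*x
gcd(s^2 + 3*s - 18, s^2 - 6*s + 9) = s - 3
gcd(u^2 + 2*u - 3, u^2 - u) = u - 1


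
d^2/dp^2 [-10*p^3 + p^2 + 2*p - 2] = 2 - 60*p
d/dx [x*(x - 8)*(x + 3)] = 3*x^2 - 10*x - 24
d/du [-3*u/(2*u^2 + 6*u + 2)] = 3*(u^2 - 1)/(2*(u^4 + 6*u^3 + 11*u^2 + 6*u + 1))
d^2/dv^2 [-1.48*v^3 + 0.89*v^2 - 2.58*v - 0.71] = 1.78 - 8.88*v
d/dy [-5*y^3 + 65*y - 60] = 65 - 15*y^2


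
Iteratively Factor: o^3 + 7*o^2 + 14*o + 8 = (o + 2)*(o^2 + 5*o + 4) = (o + 1)*(o + 2)*(o + 4)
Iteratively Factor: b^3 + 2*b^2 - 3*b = (b)*(b^2 + 2*b - 3) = b*(b + 3)*(b - 1)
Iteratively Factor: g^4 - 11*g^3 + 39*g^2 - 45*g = (g - 3)*(g^3 - 8*g^2 + 15*g) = g*(g - 3)*(g^2 - 8*g + 15) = g*(g - 5)*(g - 3)*(g - 3)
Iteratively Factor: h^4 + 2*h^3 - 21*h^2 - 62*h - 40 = (h + 1)*(h^3 + h^2 - 22*h - 40) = (h + 1)*(h + 2)*(h^2 - h - 20) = (h + 1)*(h + 2)*(h + 4)*(h - 5)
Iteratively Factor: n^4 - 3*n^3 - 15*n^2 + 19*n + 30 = (n + 1)*(n^3 - 4*n^2 - 11*n + 30) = (n - 2)*(n + 1)*(n^2 - 2*n - 15) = (n - 2)*(n + 1)*(n + 3)*(n - 5)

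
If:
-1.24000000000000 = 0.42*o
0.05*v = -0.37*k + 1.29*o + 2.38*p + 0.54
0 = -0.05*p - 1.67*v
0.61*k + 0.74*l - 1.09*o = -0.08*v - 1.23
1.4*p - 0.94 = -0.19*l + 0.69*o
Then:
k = -30.78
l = 19.35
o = -2.95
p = -3.41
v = 0.10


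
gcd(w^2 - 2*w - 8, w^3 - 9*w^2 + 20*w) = w - 4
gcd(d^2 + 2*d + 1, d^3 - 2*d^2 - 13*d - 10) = d + 1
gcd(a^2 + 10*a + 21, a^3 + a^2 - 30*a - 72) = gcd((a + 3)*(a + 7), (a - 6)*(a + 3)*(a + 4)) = a + 3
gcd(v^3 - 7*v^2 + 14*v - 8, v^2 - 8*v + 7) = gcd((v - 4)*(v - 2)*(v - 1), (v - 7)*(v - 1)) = v - 1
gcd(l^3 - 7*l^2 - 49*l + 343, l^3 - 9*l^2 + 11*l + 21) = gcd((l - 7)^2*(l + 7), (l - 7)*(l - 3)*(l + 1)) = l - 7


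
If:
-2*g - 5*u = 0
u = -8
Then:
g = 20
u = -8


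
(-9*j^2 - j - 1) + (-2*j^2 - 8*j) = -11*j^2 - 9*j - 1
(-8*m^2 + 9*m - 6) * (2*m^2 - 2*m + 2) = -16*m^4 + 34*m^3 - 46*m^2 + 30*m - 12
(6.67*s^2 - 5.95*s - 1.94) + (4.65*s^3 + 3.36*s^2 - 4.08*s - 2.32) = 4.65*s^3 + 10.03*s^2 - 10.03*s - 4.26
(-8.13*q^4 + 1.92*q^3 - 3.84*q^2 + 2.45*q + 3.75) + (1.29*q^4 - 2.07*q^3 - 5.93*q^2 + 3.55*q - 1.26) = -6.84*q^4 - 0.15*q^3 - 9.77*q^2 + 6.0*q + 2.49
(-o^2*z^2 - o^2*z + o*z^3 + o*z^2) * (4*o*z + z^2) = -4*o^3*z^3 - 4*o^3*z^2 + 3*o^2*z^4 + 3*o^2*z^3 + o*z^5 + o*z^4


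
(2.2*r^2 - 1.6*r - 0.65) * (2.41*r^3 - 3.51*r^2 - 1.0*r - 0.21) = 5.302*r^5 - 11.578*r^4 + 1.8495*r^3 + 3.4195*r^2 + 0.986*r + 0.1365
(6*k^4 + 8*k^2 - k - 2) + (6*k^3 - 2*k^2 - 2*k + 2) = 6*k^4 + 6*k^3 + 6*k^2 - 3*k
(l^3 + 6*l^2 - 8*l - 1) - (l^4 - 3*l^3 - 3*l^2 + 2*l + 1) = -l^4 + 4*l^3 + 9*l^2 - 10*l - 2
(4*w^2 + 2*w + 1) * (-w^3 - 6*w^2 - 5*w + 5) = -4*w^5 - 26*w^4 - 33*w^3 + 4*w^2 + 5*w + 5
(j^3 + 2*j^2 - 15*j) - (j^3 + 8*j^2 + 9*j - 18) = -6*j^2 - 24*j + 18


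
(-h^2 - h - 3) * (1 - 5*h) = 5*h^3 + 4*h^2 + 14*h - 3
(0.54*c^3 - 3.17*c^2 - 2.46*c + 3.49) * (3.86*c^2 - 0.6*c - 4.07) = 2.0844*c^5 - 12.5602*c^4 - 9.7914*c^3 + 27.8493*c^2 + 7.9182*c - 14.2043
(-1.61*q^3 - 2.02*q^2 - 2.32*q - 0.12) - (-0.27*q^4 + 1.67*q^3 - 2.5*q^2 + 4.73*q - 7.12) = 0.27*q^4 - 3.28*q^3 + 0.48*q^2 - 7.05*q + 7.0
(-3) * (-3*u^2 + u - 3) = 9*u^2 - 3*u + 9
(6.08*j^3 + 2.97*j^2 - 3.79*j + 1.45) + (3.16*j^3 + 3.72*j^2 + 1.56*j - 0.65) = 9.24*j^3 + 6.69*j^2 - 2.23*j + 0.8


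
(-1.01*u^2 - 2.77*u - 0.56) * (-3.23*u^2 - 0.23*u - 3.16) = 3.2623*u^4 + 9.1794*u^3 + 5.6375*u^2 + 8.882*u + 1.7696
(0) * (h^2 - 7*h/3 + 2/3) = 0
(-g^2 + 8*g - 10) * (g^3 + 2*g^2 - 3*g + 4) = -g^5 + 6*g^4 + 9*g^3 - 48*g^2 + 62*g - 40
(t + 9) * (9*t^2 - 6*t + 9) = 9*t^3 + 75*t^2 - 45*t + 81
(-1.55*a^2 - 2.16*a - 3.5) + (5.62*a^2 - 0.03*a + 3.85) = 4.07*a^2 - 2.19*a + 0.35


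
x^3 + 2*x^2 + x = x*(x + 1)^2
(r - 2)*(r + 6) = r^2 + 4*r - 12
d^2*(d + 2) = d^3 + 2*d^2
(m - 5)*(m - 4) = m^2 - 9*m + 20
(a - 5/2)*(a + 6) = a^2 + 7*a/2 - 15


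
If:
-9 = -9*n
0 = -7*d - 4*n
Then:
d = -4/7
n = 1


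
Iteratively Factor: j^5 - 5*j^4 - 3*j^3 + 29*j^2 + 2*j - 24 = (j + 1)*(j^4 - 6*j^3 + 3*j^2 + 26*j - 24) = (j - 3)*(j + 1)*(j^3 - 3*j^2 - 6*j + 8) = (j - 4)*(j - 3)*(j + 1)*(j^2 + j - 2) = (j - 4)*(j - 3)*(j + 1)*(j + 2)*(j - 1)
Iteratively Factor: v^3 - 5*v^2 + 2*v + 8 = (v - 2)*(v^2 - 3*v - 4) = (v - 2)*(v + 1)*(v - 4)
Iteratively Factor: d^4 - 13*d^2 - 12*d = (d)*(d^3 - 13*d - 12) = d*(d - 4)*(d^2 + 4*d + 3) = d*(d - 4)*(d + 3)*(d + 1)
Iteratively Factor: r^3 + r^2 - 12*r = (r + 4)*(r^2 - 3*r) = r*(r + 4)*(r - 3)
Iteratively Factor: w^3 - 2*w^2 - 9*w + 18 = (w - 3)*(w^2 + w - 6) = (w - 3)*(w + 3)*(w - 2)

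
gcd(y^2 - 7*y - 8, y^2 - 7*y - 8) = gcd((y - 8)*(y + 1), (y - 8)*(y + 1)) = y^2 - 7*y - 8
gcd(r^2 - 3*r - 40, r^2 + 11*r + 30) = r + 5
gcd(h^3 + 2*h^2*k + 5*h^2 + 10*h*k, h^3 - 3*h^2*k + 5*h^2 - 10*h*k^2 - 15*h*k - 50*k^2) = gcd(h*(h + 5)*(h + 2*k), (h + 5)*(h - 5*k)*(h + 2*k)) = h^2 + 2*h*k + 5*h + 10*k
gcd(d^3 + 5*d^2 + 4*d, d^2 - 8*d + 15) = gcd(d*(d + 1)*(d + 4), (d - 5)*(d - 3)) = 1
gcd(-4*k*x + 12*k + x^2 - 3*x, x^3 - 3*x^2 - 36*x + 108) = x - 3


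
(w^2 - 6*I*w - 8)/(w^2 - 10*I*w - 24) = (w - 2*I)/(w - 6*I)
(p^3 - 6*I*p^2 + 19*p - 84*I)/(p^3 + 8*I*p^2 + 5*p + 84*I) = (p - 7*I)/(p + 7*I)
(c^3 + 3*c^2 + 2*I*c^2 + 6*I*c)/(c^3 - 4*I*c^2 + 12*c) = (c + 3)/(c - 6*I)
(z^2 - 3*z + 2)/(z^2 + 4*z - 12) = (z - 1)/(z + 6)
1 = 1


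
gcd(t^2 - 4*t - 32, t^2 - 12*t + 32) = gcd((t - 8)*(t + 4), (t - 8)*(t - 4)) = t - 8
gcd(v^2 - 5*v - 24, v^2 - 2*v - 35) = 1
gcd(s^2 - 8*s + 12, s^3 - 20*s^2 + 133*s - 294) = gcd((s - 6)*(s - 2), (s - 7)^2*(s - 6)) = s - 6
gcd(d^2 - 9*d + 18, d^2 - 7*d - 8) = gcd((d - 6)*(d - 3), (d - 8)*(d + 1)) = 1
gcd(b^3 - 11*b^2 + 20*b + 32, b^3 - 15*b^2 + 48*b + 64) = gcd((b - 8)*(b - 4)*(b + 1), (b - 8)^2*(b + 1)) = b^2 - 7*b - 8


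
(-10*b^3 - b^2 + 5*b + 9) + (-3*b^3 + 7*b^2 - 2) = -13*b^3 + 6*b^2 + 5*b + 7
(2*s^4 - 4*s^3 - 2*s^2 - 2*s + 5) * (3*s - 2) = 6*s^5 - 16*s^4 + 2*s^3 - 2*s^2 + 19*s - 10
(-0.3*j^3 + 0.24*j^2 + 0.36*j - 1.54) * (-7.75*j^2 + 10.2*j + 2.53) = 2.325*j^5 - 4.92*j^4 - 1.101*j^3 + 16.2142*j^2 - 14.7972*j - 3.8962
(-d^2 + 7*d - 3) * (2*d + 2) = -2*d^3 + 12*d^2 + 8*d - 6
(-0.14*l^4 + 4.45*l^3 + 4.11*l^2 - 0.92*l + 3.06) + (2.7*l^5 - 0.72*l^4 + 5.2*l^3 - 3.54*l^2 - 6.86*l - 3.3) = 2.7*l^5 - 0.86*l^4 + 9.65*l^3 + 0.57*l^2 - 7.78*l - 0.24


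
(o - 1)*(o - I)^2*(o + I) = o^4 - o^3 - I*o^3 + o^2 + I*o^2 - o - I*o + I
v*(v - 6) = v^2 - 6*v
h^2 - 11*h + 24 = (h - 8)*(h - 3)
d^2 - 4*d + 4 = (d - 2)^2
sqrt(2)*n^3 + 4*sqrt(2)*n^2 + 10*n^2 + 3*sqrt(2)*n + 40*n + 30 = (n + 3)*(n + 5*sqrt(2))*(sqrt(2)*n + sqrt(2))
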